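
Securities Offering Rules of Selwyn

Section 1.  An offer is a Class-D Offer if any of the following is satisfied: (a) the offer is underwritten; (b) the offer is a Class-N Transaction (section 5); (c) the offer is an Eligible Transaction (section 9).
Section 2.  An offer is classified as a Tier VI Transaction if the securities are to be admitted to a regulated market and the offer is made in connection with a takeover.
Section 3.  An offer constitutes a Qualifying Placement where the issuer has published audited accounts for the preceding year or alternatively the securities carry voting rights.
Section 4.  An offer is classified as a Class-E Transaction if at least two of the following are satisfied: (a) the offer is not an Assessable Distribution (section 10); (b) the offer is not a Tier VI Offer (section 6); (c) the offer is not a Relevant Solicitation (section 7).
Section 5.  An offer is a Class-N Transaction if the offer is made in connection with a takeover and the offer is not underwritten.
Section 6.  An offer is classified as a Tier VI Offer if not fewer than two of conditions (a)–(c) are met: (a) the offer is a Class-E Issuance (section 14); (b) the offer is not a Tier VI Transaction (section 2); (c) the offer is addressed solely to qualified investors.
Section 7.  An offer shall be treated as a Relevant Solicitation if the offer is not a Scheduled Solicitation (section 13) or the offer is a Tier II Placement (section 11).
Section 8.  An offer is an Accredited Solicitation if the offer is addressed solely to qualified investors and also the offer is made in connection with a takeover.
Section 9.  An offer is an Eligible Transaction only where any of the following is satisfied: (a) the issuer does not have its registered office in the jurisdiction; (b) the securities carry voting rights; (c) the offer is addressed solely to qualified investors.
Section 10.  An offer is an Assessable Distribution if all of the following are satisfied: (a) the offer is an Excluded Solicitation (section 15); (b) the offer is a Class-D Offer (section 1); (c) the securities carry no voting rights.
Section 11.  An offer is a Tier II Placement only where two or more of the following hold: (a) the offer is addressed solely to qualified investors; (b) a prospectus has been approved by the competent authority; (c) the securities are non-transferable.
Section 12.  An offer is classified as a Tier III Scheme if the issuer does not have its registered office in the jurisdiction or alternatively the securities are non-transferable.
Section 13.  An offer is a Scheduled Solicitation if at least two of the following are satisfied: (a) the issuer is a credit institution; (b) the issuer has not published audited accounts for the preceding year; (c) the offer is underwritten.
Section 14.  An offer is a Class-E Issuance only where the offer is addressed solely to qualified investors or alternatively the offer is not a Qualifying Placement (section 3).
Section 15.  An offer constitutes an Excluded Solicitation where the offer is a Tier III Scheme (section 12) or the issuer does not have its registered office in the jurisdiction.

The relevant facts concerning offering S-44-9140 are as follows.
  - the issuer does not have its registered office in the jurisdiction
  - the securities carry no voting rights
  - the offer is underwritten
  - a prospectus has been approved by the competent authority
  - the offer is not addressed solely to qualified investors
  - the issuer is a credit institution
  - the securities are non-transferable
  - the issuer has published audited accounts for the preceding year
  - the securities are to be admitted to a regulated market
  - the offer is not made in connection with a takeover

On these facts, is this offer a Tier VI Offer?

No

section 3 — Qualifying Placement: [the issuer has published audited accounts for the preceding year? yes] OR [the securities carry voting rights? no] → satisfied.
section 14 — Class-E Issuance: [the offer is addressed solely to qualified investors? no] OR [not a Qualifying Placement (section 3)? no] → not satisfied.
section 2 — Tier VI Transaction: [the securities are to be admitted to a regulated market? yes] AND [the offer is made in connection with a takeover? no] → not satisfied.
section 6 — Tier VI Offer: Class-E Issuance (section 14)? no; not a Tier VI Transaction (section 2)? yes; the offer is addressed solely to qualified investors? no — 1 of 3 hold (need ≥2) → not satisfied.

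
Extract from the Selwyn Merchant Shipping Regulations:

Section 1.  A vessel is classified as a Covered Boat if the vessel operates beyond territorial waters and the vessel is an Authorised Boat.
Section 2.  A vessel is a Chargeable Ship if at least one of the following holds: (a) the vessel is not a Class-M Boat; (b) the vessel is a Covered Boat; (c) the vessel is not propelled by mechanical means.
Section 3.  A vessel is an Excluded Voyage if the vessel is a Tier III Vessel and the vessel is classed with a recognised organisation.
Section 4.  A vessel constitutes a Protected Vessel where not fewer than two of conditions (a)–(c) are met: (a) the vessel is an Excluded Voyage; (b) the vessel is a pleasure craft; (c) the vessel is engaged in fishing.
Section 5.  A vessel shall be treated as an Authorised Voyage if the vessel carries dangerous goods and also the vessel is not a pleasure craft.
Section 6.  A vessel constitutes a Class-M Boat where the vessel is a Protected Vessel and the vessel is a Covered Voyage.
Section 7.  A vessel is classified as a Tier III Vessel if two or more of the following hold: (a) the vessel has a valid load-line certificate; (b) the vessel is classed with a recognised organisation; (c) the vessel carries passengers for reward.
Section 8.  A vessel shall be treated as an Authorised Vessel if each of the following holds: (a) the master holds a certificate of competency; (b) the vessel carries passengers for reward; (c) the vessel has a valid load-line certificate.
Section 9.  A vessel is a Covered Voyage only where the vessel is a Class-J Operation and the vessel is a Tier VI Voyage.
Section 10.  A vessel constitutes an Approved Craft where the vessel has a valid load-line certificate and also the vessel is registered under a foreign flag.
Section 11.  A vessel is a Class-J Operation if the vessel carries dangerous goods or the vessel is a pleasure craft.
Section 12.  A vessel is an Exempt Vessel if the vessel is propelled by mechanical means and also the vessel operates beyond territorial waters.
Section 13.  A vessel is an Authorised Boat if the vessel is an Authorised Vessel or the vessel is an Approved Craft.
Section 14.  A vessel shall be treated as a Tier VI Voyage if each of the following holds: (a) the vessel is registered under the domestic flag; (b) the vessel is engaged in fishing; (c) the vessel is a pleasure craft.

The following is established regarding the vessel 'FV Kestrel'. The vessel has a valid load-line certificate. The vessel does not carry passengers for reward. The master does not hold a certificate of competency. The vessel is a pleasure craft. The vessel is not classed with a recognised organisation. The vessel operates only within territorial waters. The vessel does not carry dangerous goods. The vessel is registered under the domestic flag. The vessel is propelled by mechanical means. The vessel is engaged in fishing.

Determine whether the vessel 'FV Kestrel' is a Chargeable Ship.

No

section 7 — Tier III Vessel: the vessel has a valid load-line certificate? yes; the vessel is classed with a recognised organisation? no; the vessel carries passengers for reward? no — 1 of 3 hold (need ≥2) → not satisfied.
section 3 — Excluded Voyage: [Tier III Vessel (section 7)? no] AND [the vessel is classed with a recognised organisation? no] → not satisfied.
section 4 — Protected Vessel: Excluded Voyage (section 3)? no; the vessel is a pleasure craft? yes; the vessel is engaged in fishing? yes — 2 of 3 hold (need ≥2) → satisfied.
section 11 — Class-J Operation: [the vessel carries dangerous goods? no] OR [the vessel is a pleasure craft? yes] → satisfied.
section 14 — Tier VI Voyage: [the vessel is registered under the domestic flag? yes] AND [the vessel is engaged in fishing? yes] AND [the vessel is a pleasure craft? yes] → satisfied.
section 9 — Covered Voyage: [Class-J Operation (section 11)? yes] AND [Tier VI Voyage (section 14)? yes] → satisfied.
section 6 — Class-M Boat: [Protected Vessel (section 4)? yes] AND [Covered Voyage (section 9)? yes] → satisfied.
section 8 — Authorised Vessel: [the master holds a certificate of competency? no] AND [the vessel carries passengers for reward? no] AND [the vessel has a valid load-line certificate? yes] → not satisfied.
section 10 — Approved Craft: [the vessel has a valid load-line certificate? yes] AND [the vessel is registered under a foreign flag? no] → not satisfied.
section 13 — Authorised Boat: [Authorised Vessel (section 8)? no] OR [Approved Craft (section 10)? no] → not satisfied.
section 1 — Covered Boat: [the vessel operates beyond territorial waters? no] AND [Authorised Boat (section 13)? no] → not satisfied.
section 2 — Chargeable Ship: [not a Class-M Boat (section 6)? no] OR [Covered Boat (section 1)? no] OR [the vessel is not propelled by mechanical means? no] → not satisfied.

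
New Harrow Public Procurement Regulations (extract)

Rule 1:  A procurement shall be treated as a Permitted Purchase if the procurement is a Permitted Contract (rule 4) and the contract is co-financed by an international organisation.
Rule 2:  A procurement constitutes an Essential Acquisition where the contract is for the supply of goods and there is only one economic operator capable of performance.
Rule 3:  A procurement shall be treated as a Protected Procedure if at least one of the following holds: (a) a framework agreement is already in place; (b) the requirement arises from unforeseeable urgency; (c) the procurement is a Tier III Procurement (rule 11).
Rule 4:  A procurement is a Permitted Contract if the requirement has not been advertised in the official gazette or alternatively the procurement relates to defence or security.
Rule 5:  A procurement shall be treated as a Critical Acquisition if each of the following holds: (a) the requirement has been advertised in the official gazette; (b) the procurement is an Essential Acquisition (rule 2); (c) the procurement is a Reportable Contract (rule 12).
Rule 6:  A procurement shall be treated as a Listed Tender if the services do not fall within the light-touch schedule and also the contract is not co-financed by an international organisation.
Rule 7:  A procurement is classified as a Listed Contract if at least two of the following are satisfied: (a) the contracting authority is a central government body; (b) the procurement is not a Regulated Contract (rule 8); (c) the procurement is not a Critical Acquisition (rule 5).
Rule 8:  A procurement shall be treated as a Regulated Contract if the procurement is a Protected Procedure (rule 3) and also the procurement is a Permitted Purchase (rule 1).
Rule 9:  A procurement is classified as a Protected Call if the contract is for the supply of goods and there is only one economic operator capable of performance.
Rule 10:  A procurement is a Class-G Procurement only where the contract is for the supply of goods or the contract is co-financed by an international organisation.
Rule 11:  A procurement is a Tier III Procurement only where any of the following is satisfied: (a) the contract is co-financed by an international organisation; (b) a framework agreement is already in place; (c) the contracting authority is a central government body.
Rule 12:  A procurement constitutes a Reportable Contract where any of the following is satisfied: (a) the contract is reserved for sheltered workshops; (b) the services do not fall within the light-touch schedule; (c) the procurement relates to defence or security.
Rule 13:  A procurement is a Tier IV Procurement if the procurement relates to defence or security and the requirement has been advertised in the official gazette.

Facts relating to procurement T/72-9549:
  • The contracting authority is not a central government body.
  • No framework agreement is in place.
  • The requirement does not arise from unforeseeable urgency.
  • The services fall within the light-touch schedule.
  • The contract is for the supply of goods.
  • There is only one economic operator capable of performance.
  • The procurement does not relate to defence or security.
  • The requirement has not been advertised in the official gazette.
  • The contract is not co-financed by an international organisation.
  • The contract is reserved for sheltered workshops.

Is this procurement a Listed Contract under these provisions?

rule 11 — Tier III Procurement: [the contract is co-financed by an international organisation? no] OR [a framework agreement is already in place? no] OR [the contracting authority is a central government body? no] → not satisfied.
rule 3 — Protected Procedure: [a framework agreement is already in place? no] OR [the requirement arises from unforeseeable urgency? no] OR [Tier III Procurement (rule 11)? no] → not satisfied.
rule 4 — Permitted Contract: [the requirement has not been advertised in the official gazette? yes] OR [the procurement relates to defence or security? no] → satisfied.
rule 1 — Permitted Purchase: [Permitted Contract (rule 4)? yes] AND [the contract is co-financed by an international organisation? no] → not satisfied.
rule 8 — Regulated Contract: [Protected Procedure (rule 3)? no] AND [Permitted Purchase (rule 1)? no] → not satisfied.
rule 2 — Essential Acquisition: [the contract is for the supply of goods? yes] AND [there is only one economic operator capable of performance? yes] → satisfied.
rule 12 — Reportable Contract: [the contract is reserved for sheltered workshops? yes] OR [the services do not fall within the light-touch schedule? no] OR [the procurement relates to defence or security? no] → satisfied.
rule 5 — Critical Acquisition: [the requirement has been advertised in the official gazette? no] AND [Essential Acquisition (rule 2)? yes] AND [Reportable Contract (rule 12)? yes] → not satisfied.
rule 7 — Listed Contract: the contracting authority is a central government body? no; not a Regulated Contract (rule 8)? yes; not a Critical Acquisition (rule 5)? yes — 2 of 3 hold (need ≥2) → satisfied.

Yes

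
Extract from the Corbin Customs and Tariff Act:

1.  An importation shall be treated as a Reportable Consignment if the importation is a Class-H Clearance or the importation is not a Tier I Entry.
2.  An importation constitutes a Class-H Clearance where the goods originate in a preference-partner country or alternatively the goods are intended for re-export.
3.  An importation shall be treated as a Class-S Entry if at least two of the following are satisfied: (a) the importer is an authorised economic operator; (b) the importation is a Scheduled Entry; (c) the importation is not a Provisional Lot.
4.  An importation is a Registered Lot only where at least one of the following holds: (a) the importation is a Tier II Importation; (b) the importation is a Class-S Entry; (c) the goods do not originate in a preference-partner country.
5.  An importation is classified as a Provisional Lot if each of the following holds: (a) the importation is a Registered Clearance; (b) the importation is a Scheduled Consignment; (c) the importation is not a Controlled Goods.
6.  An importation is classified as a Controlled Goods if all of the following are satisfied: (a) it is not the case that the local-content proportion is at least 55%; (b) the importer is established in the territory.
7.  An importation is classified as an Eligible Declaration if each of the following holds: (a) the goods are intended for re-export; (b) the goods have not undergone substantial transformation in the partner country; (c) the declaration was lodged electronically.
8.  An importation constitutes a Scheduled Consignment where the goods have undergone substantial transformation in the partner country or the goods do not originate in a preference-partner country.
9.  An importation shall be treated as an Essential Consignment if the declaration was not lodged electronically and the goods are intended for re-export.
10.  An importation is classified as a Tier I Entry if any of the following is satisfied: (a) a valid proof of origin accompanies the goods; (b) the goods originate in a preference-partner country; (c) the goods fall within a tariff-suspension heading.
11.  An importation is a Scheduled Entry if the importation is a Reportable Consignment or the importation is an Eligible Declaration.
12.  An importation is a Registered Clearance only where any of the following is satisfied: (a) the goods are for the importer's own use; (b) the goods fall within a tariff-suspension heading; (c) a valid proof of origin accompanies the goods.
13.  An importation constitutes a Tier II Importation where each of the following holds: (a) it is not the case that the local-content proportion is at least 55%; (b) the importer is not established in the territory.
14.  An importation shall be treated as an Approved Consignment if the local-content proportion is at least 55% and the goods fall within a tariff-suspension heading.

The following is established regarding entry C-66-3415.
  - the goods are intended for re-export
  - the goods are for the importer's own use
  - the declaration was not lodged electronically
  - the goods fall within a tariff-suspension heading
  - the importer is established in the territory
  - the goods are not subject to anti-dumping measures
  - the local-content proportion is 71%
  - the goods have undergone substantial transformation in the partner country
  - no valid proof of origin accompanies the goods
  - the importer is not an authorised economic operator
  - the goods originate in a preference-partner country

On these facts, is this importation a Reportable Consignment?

Yes

paragraph 2 — Class-H Clearance: [the goods originate in a preference-partner country? yes] OR [the goods are intended for re-export? yes] → satisfied.
paragraph 10 — Tier I Entry: [a valid proof of origin accompanies the goods? no] OR [the goods originate in a preference-partner country? yes] OR [the goods fall within a tariff-suspension heading? yes] → satisfied.
paragraph 1 — Reportable Consignment: [Class-H Clearance (paragraph 2)? yes] OR [not a Tier I Entry (paragraph 10)? no] → satisfied.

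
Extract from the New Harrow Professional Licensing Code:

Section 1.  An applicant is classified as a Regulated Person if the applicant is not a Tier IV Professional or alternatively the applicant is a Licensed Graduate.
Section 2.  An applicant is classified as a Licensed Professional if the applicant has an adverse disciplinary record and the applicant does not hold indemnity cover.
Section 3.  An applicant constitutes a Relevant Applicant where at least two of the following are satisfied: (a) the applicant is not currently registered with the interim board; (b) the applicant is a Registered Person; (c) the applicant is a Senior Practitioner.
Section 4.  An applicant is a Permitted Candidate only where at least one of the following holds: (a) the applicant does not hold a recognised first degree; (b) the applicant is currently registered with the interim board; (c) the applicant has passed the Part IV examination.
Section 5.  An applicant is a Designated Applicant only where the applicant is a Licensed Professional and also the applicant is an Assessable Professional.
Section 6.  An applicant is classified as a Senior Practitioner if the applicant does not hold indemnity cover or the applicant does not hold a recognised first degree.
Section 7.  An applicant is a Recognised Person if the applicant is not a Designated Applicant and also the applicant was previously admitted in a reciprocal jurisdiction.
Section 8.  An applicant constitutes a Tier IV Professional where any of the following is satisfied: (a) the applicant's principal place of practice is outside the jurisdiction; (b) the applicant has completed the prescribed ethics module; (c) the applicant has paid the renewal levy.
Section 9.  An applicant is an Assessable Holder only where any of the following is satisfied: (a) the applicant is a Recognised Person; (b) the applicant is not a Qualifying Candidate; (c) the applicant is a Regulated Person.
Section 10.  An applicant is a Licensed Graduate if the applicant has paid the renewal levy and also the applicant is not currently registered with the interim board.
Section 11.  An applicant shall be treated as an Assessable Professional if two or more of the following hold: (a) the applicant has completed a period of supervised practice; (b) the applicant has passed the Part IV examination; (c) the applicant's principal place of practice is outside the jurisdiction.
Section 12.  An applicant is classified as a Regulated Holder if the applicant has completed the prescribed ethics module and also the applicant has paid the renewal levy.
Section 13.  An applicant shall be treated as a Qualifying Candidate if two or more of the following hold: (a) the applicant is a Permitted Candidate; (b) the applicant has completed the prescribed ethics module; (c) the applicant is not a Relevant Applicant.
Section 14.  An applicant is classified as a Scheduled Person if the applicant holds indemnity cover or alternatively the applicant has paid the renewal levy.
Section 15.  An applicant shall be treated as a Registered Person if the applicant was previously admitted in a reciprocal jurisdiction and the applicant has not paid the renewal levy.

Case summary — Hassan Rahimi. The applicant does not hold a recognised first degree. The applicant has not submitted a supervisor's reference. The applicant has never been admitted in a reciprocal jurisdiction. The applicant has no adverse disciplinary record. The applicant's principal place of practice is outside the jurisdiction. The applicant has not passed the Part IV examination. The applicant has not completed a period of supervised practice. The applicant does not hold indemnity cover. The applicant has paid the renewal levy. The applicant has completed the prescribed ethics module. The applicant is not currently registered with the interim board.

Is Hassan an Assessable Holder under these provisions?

Yes

section 2 — Licensed Professional: [the applicant has an adverse disciplinary record? no] AND [the applicant does not hold indemnity cover? yes] → not satisfied.
section 11 — Assessable Professional: the applicant has completed a period of supervised practice? no; the applicant has passed the Part IV examination? no; the applicant's principal place of practice is outside the jurisdiction? yes — 1 of 3 hold (need ≥2) → not satisfied.
section 5 — Designated Applicant: [Licensed Professional (section 2)? no] AND [Assessable Professional (section 11)? no] → not satisfied.
section 7 — Recognised Person: [not a Designated Applicant (section 5)? yes] AND [the applicant was previously admitted in a reciprocal jurisdiction? no] → not satisfied.
section 4 — Permitted Candidate: [the applicant does not hold a recognised first degree? yes] OR [the applicant is currently registered with the interim board? no] OR [the applicant has passed the Part IV examination? no] → satisfied.
section 15 — Registered Person: [the applicant was previously admitted in a reciprocal jurisdiction? no] AND [the applicant has not paid the renewal levy? no] → not satisfied.
section 6 — Senior Practitioner: [the applicant does not hold indemnity cover? yes] OR [the applicant does not hold a recognised first degree? yes] → satisfied.
section 3 — Relevant Applicant: the applicant is not currently registered with the interim board? yes; Registered Person (section 15)? no; Senior Practitioner (section 6)? yes — 2 of 3 hold (need ≥2) → satisfied.
section 13 — Qualifying Candidate: Permitted Candidate (section 4)? yes; the applicant has completed the prescribed ethics module? yes; not a Relevant Applicant (section 3)? no — 2 of 3 hold (need ≥2) → satisfied.
section 8 — Tier IV Professional: [the applicant's principal place of practice is outside the jurisdiction? yes] OR [the applicant has completed the prescribed ethics module? yes] OR [the applicant has paid the renewal levy? yes] → satisfied.
section 10 — Licensed Graduate: [the applicant has paid the renewal levy? yes] AND [the applicant is not currently registered with the interim board? yes] → satisfied.
section 1 — Regulated Person: [not a Tier IV Professional (section 8)? no] OR [Licensed Graduate (section 10)? yes] → satisfied.
section 9 — Assessable Holder: [Recognised Person (section 7)? no] OR [not a Qualifying Candidate (section 13)? no] OR [Regulated Person (section 1)? yes] → satisfied.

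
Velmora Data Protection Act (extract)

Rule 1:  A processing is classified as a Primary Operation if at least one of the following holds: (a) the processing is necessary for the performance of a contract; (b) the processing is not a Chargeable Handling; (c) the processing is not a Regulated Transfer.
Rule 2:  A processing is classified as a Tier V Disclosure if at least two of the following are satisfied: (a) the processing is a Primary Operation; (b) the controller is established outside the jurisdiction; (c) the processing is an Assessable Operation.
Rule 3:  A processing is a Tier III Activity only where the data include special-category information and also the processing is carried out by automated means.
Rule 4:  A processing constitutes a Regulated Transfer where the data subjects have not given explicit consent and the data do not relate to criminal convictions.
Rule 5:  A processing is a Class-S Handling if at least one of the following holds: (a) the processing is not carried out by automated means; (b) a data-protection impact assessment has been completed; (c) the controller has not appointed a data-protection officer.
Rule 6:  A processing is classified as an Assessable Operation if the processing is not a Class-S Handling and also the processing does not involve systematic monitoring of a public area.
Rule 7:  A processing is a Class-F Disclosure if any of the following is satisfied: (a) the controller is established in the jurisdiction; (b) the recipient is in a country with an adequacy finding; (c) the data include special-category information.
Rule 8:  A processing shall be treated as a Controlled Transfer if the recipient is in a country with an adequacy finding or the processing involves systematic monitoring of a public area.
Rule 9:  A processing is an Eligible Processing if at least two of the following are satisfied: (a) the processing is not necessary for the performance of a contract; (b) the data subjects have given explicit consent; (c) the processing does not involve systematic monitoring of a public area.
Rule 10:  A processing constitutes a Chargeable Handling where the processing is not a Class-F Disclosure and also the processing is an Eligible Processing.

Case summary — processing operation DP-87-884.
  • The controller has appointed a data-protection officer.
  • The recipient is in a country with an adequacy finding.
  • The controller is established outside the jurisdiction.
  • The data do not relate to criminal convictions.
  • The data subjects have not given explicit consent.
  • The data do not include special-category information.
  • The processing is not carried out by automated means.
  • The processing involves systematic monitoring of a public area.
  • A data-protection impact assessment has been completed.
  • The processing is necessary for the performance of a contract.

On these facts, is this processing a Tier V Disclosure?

rule 7 — Class-F Disclosure: [the controller is established in the jurisdiction? no] OR [the recipient is in a country with an adequacy finding? yes] OR [the data include special-category information? no] → satisfied.
rule 9 — Eligible Processing: the processing is not necessary for the performance of a contract? no; the data subjects have given explicit consent? no; the processing does not involve systematic monitoring of a public area? no — 0 of 3 hold (need ≥2) → not satisfied.
rule 10 — Chargeable Handling: [not a Class-F Disclosure (rule 7)? no] AND [Eligible Processing (rule 9)? no] → not satisfied.
rule 4 — Regulated Transfer: [the data subjects have not given explicit consent? yes] AND [the data do not relate to criminal convictions? yes] → satisfied.
rule 1 — Primary Operation: [the processing is necessary for the performance of a contract? yes] OR [not a Chargeable Handling (rule 10)? yes] OR [not a Regulated Transfer (rule 4)? no] → satisfied.
rule 5 — Class-S Handling: [the processing is not carried out by automated means? yes] OR [a data-protection impact assessment has been completed? yes] OR [the controller has not appointed a data-protection officer? no] → satisfied.
rule 6 — Assessable Operation: [not a Class-S Handling (rule 5)? no] AND [the processing does not involve systematic monitoring of a public area? no] → not satisfied.
rule 2 — Tier V Disclosure: Primary Operation (rule 1)? yes; the controller is established outside the jurisdiction? yes; Assessable Operation (rule 6)? no — 2 of 3 hold (need ≥2) → satisfied.

Yes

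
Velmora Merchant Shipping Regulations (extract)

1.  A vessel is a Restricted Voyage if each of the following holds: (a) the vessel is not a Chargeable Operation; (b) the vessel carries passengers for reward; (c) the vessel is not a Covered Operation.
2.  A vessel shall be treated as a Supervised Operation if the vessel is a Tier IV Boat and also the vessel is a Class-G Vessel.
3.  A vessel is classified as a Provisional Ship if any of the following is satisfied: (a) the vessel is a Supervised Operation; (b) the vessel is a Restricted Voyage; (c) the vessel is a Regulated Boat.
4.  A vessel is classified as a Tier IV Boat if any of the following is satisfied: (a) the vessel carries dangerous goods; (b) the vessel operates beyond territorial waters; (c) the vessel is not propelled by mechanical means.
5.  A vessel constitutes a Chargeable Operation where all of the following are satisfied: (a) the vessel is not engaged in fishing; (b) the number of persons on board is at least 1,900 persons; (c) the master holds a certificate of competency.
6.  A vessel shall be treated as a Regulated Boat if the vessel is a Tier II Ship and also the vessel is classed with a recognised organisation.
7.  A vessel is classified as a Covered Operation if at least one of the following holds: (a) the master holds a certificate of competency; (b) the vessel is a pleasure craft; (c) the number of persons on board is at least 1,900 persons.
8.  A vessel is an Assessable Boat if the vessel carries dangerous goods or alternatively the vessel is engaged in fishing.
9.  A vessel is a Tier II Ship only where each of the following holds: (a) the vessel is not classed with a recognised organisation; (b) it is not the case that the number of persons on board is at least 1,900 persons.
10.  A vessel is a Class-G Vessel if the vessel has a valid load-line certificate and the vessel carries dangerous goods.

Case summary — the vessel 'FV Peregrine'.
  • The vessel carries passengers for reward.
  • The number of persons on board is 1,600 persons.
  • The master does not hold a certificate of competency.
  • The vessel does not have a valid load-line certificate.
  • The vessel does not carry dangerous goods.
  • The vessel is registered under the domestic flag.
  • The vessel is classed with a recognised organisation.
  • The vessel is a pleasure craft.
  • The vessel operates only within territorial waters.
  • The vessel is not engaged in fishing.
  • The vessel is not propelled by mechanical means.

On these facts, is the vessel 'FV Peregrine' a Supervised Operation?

No

Under paragraph 4: the vessel carries dangerous goods? no; or the vessel operates beyond territorial waters? no; or the vessel is not propelled by mechanical means? yes. So the vessel is a Tier IV Boat.
Under paragraph 10: the vessel has a valid load-line certificate? no; and the vessel carries dangerous goods? no. So the vessel is not a Class-G Vessel.
Under paragraph 2: Tier IV Boat (paragraph 4)? yes; and Class-G Vessel (paragraph 10)? no. So the vessel is not a Supervised Operation.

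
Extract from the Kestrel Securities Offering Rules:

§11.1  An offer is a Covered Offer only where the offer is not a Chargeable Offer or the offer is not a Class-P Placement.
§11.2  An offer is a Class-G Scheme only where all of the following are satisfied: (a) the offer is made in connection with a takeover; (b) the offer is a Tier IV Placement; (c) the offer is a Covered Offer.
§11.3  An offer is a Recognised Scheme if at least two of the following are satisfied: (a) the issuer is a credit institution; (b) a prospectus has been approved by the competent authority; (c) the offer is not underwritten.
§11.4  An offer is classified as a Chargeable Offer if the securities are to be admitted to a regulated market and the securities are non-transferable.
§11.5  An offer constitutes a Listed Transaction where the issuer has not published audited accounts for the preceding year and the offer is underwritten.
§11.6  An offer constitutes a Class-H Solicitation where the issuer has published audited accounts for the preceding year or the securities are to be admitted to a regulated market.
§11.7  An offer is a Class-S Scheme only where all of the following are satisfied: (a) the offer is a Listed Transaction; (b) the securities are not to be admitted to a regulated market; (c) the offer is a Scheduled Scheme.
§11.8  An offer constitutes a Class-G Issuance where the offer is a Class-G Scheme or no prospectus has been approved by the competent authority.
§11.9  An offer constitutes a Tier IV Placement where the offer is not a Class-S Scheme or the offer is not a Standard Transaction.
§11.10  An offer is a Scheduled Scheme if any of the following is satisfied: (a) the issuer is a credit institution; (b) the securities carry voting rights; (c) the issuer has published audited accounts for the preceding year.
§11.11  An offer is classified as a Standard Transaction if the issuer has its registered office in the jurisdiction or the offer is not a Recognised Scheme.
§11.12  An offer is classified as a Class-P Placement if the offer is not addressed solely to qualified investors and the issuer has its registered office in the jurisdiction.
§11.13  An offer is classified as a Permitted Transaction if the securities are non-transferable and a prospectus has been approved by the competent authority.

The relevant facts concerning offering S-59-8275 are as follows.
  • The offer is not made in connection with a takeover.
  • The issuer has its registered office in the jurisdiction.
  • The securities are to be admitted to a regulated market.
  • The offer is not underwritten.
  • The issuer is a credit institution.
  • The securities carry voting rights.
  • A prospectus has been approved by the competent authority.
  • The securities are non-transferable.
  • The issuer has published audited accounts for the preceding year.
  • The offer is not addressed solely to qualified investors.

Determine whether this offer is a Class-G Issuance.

§11.5 — Listed Transaction: [the issuer has not published audited accounts for the preceding year? no] AND [the offer is underwritten? no] → not satisfied.
§11.10 — Scheduled Scheme: [the issuer is a credit institution? yes] OR [the securities carry voting rights? yes] OR [the issuer has published audited accounts for the preceding year? yes] → satisfied.
§11.7 — Class-S Scheme: [Listed Transaction (§11.5)? no] AND [the securities are not to be admitted to a regulated market? no] AND [Scheduled Scheme (§11.10)? yes] → not satisfied.
§11.3 — Recognised Scheme: the issuer is a credit institution? yes; a prospectus has been approved by the competent authority? yes; the offer is not underwritten? yes — 3 of 3 hold (need ≥2) → satisfied.
§11.11 — Standard Transaction: [the issuer has its registered office in the jurisdiction? yes] OR [not a Recognised Scheme (§11.3)? no] → satisfied.
§11.9 — Tier IV Placement: [not a Class-S Scheme (§11.7)? yes] OR [not a Standard Transaction (§11.11)? no] → satisfied.
§11.4 — Chargeable Offer: [the securities are to be admitted to a regulated market? yes] AND [the securities are non-transferable? yes] → satisfied.
§11.12 — Class-P Placement: [the offer is not addressed solely to qualified investors? yes] AND [the issuer has its registered office in the jurisdiction? yes] → satisfied.
§11.1 — Covered Offer: [not a Chargeable Offer (§11.4)? no] OR [not a Class-P Placement (§11.12)? no] → not satisfied.
§11.2 — Class-G Scheme: [the offer is made in connection with a takeover? no] AND [Tier IV Placement (§11.9)? yes] AND [Covered Offer (§11.1)? no] → not satisfied.
§11.8 — Class-G Issuance: [Class-G Scheme (§11.2)? no] OR [no prospectus has been approved by the competent authority? no] → not satisfied.

No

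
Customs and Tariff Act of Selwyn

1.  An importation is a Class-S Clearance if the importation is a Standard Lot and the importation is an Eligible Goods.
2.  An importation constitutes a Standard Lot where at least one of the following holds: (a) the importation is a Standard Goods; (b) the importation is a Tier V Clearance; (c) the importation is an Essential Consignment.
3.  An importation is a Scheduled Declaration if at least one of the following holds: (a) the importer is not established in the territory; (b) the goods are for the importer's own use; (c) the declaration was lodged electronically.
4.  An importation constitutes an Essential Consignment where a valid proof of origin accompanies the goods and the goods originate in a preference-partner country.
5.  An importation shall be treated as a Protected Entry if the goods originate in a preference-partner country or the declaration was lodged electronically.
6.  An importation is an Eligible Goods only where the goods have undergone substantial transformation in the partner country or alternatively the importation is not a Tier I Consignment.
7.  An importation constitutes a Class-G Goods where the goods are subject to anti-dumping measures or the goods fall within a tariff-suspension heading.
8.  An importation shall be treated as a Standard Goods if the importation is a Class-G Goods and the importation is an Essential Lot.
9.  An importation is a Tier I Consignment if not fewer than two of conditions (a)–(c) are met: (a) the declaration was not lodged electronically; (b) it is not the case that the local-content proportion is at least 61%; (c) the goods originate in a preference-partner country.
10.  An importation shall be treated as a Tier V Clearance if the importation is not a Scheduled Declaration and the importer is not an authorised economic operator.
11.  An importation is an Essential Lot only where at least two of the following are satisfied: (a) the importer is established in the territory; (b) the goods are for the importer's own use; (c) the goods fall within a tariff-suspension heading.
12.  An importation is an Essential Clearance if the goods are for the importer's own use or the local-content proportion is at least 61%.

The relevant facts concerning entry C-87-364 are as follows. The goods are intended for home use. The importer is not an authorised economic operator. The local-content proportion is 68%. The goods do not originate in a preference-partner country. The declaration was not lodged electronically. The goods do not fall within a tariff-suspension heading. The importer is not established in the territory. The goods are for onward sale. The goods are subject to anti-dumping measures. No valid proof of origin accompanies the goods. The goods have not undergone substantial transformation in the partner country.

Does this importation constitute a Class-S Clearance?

Under paragraph 7: the goods are subject to anti-dumping measures? yes; or the goods fall within a tariff-suspension heading? no. So the importation is a Class-G Goods.
Under paragraph 11: the importer is established in the territory? no; the goods are for the importer's own use? no; the goods fall within a tariff-suspension heading? no — 0 of 3 hold (need ≥2) → not satisfied.
Under paragraph 8: Class-G Goods (paragraph 7)? yes; and Essential Lot (paragraph 11)? no. So the importation is not a Standard Goods.
Under paragraph 3: the importer is not established in the territory? yes; or the goods are for the importer's own use? no; or the declaration was lodged electronically? no. So the importation is a Scheduled Declaration.
Under paragraph 10: not a Scheduled Declaration (paragraph 3)? no; and the importer is not an authorised economic operator? yes. So the importation is not a Tier V Clearance.
Under paragraph 4: a valid proof of origin accompanies the goods? no; and the goods originate in a preference-partner country? no. So the importation is not an Essential Consignment.
Under paragraph 2: Standard Goods (paragraph 8)? no; or Tier V Clearance (paragraph 10)? no; or Essential Consignment (paragraph 4)? no. So the importation is not a Standard Lot.
Under paragraph 9: the declaration was not lodged electronically? yes; local-content proportion: 68% ≥ 61%? yes, so negated condition no; the goods originate in a preference-partner country? no — 1 of 3 hold (need ≥2) → not satisfied.
Under paragraph 6: the goods have undergone substantial transformation in the partner country? no; or not a Tier I Consignment (paragraph 9)? yes. So the importation is an Eligible Goods.
Under paragraph 1: Standard Lot (paragraph 2)? no; and Eligible Goods (paragraph 6)? yes. So the importation is not a Class-S Clearance.

No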